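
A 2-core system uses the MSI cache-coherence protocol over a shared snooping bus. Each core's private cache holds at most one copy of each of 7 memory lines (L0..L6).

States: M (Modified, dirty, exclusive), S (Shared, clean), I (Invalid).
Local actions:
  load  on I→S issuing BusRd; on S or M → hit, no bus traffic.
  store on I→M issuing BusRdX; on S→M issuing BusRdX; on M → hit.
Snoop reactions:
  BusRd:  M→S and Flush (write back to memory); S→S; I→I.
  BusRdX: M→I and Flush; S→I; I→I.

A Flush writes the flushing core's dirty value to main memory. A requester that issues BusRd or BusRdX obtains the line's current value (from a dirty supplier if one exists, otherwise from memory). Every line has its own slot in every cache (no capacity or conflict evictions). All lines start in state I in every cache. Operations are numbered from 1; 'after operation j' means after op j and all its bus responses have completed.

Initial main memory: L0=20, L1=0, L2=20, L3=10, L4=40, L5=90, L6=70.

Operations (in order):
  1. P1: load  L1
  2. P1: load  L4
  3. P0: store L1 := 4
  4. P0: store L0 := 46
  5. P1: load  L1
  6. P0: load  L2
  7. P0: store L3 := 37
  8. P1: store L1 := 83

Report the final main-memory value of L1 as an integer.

[1] P1: load  L1 | P0:I, P1:S(0) | bus: BusRd
[2] P1: load  L4 | P0:I, P1:S(40) | bus: BusRd
[3] P0: store L1 := 4 | P0:M(4), P1:I | bus: BusRdX
[4] P0: store L0 := 46 | P0:M(46), P1:I | bus: BusRdX
[5] P1: load  L1 | P0:S(4), P1:S(4) | bus: BusRd,Flush
[6] P0: load  L2 | P0:S(20), P1:I | bus: BusRd
[7] P0: store L3 := 37 | P0:M(37), P1:I | bus: BusRdX
[8] P1: store L1 := 83 | P0:I, P1:M(83) | bus: BusRdX

memory[L1] = 4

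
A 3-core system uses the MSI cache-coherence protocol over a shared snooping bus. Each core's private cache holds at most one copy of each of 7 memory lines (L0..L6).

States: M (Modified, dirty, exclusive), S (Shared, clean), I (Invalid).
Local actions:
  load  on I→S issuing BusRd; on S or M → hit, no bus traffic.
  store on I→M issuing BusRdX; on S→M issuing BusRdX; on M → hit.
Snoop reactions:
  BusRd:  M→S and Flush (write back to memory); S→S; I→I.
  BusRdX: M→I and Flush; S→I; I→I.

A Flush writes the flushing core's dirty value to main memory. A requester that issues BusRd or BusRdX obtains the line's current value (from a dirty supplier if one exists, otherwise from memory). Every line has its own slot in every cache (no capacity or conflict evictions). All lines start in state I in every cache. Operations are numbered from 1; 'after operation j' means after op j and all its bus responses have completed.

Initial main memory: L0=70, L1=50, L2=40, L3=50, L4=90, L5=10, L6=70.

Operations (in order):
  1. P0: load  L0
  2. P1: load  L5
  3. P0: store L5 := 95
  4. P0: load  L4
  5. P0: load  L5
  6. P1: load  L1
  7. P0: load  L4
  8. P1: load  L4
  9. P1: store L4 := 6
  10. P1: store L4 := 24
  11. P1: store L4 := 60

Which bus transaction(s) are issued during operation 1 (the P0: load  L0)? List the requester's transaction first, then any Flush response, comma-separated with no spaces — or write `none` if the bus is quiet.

bus = BusRd

step 1: P0: load  L0  ⟶  SII  (L0)  txn=BusRd  M[L0]=70
step 2: P1: load  L5  ⟶  ISI  (L5)  txn=BusRd  M[L5]=10
step 3: P0: store L5 := 95  ⟶  MII  (L5)  txn=BusRdX  M[L5]=10
step 4: P0: load  L4  ⟶  SII  (L4)  txn=BusRd  M[L4]=90
step 5: P0: load  L5  ⟶  MII  (L5)  txn=∅  M[L5]=10
step 6: P1: load  L1  ⟶  ISI  (L1)  txn=BusRd  M[L1]=50
step 7: P0: load  L4  ⟶  SII  (L4)  txn=∅  M[L4]=90
step 8: P1: load  L4  ⟶  SSI  (L4)  txn=BusRd  M[L4]=90
step 9: P1: store L4 := 6  ⟶  IMI  (L4)  txn=BusRdX  M[L4]=90
step 10: P1: store L4 := 24  ⟶  IMI  (L4)  txn=∅  M[L4]=90
step 11: P1: store L4 := 60  ⟶  IMI  (L4)  txn=∅  M[L4]=90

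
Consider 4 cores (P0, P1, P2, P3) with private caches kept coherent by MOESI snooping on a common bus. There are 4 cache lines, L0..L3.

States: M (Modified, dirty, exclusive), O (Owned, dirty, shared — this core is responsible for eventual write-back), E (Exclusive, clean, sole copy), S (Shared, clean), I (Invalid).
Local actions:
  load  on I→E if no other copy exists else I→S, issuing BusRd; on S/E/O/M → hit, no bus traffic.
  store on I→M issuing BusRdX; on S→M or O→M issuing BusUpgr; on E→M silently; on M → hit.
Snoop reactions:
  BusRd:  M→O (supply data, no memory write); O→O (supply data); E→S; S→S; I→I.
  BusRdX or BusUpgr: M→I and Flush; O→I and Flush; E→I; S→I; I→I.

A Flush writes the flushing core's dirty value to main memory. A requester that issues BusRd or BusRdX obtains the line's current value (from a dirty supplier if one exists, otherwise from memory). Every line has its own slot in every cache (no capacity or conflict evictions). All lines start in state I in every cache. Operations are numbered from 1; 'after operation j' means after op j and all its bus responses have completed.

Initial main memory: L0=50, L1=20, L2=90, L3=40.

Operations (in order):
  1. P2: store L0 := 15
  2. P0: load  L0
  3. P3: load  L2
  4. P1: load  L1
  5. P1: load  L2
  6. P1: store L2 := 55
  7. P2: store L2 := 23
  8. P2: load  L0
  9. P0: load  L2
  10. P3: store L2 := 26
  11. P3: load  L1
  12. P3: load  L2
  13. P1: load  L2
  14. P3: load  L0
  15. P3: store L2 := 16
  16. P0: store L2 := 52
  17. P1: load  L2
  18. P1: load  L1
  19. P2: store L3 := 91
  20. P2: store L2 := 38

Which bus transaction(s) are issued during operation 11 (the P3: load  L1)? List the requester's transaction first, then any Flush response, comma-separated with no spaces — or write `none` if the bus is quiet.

[1] P2: store L0 := 15 | P0:I, P1:I, P2:M(15), P3:I | bus: BusRdX
[2] P0: load  L0 | P0:S(15), P1:I, P2:O(15), P3:I | bus: BusRd
[3] P3: load  L2 | P0:I, P1:I, P2:I, P3:E(90) | bus: BusRd
[4] P1: load  L1 | P0:I, P1:E(20), P2:I, P3:I | bus: BusRd
[5] P1: load  L2 | P0:I, P1:S(90), P2:I, P3:S(90) | bus: BusRd
[6] P1: store L2 := 55 | P0:I, P1:M(55), P2:I, P3:I | bus: BusUpgr
[7] P2: store L2 := 23 | P0:I, P1:I, P2:M(23), P3:I | bus: BusRdX,Flush
[8] P2: load  L0 | P0:S(15), P1:I, P2:O(15), P3:I | bus: none
[9] P0: load  L2 | P0:S(23), P1:I, P2:O(23), P3:I | bus: BusRd
[10] P3: store L2 := 26 | P0:I, P1:I, P2:I, P3:M(26) | bus: BusRdX,Flush
[11] P3: load  L1 | P0:I, P1:S(20), P2:I, P3:S(20) | bus: BusRd
[12] P3: load  L2 | P0:I, P1:I, P2:I, P3:M(26) | bus: none
[13] P1: load  L2 | P0:I, P1:S(26), P2:I, P3:O(26) | bus: BusRd
[14] P3: load  L0 | P0:S(15), P1:I, P2:O(15), P3:S(15) | bus: BusRd
[15] P3: store L2 := 16 | P0:I, P1:I, P2:I, P3:M(16) | bus: BusUpgr
[16] P0: store L2 := 52 | P0:M(52), P1:I, P2:I, P3:I | bus: BusRdX,Flush
[17] P1: load  L2 | P0:O(52), P1:S(52), P2:I, P3:I | bus: BusRd
[18] P1: load  L1 | P0:I, P1:S(20), P2:I, P3:S(20) | bus: none
[19] P2: store L3 := 91 | P0:I, P1:I, P2:M(91), P3:I | bus: BusRdX
[20] P2: store L2 := 38 | P0:I, P1:I, P2:M(38), P3:I | bus: BusRdX,Flush

bus = BusRd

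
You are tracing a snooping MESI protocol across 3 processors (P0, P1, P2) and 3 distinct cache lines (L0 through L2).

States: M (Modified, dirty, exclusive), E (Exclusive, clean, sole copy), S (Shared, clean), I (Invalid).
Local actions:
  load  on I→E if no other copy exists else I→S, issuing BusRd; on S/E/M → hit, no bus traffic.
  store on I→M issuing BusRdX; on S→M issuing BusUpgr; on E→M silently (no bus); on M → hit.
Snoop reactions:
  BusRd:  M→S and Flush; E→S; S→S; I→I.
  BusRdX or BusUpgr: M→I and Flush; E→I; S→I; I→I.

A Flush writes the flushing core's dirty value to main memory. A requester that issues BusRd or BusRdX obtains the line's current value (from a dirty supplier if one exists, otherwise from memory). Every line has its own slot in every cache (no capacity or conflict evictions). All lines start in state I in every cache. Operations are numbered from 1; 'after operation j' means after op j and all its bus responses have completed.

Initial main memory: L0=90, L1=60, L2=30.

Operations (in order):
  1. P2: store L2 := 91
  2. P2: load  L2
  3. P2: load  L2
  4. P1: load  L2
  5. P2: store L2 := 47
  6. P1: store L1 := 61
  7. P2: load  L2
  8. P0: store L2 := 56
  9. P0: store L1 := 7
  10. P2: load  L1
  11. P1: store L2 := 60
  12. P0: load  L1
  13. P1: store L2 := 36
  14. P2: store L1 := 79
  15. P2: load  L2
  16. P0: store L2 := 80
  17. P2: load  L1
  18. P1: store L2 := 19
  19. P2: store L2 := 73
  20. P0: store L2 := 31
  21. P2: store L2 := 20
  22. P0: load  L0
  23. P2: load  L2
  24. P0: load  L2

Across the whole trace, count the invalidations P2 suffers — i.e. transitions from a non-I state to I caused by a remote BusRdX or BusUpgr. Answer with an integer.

invalidations = 3

  op1 P2: store L2 := 91 → I/I/M on L2; bus BusRdX; mem=30
  op2 P2: load  L2 → I/I/M on L2; bus (none); mem=30
  op3 P2: load  L2 → I/I/M on L2; bus (none); mem=30
  op4 P1: load  L2 → I/S/S on L2; bus BusRd Flush; mem=91
  op5 P2: store L2 := 47 → I/I/M on L2; bus BusUpgr; mem=91
  op6 P1: store L1 := 61 → I/M/I on L1; bus BusRdX; mem=60
  op7 P2: load  L2 → I/I/M on L2; bus (none); mem=91
  op8 P0: store L2 := 56 → M/I/I on L2; bus BusRdX Flush; mem=47
  op9 P0: store L1 := 7 → M/I/I on L1; bus BusRdX Flush; mem=61
  op10 P2: load  L1 → S/I/S on L1; bus BusRd Flush; mem=7
  op11 P1: store L2 := 60 → I/M/I on L2; bus BusRdX Flush; mem=56
  op12 P0: load  L1 → S/I/S on L1; bus (none); mem=7
  op13 P1: store L2 := 36 → I/M/I on L2; bus (none); mem=56
  op14 P2: store L1 := 79 → I/I/M on L1; bus BusUpgr; mem=7
  op15 P2: load  L2 → I/S/S on L2; bus BusRd Flush; mem=36
  op16 P0: store L2 := 80 → M/I/I on L2; bus BusRdX; mem=36
  op17 P2: load  L1 → I/I/M on L1; bus (none); mem=7
  op18 P1: store L2 := 19 → I/M/I on L2; bus BusRdX Flush; mem=80
  op19 P2: store L2 := 73 → I/I/M on L2; bus BusRdX Flush; mem=19
  op20 P0: store L2 := 31 → M/I/I on L2; bus BusRdX Flush; mem=73
  op21 P2: store L2 := 20 → I/I/M on L2; bus BusRdX Flush; mem=31
  op22 P0: load  L0 → E/I/I on L0; bus BusRd; mem=90
  op23 P2: load  L2 → I/I/M on L2; bus (none); mem=31
  op24 P0: load  L2 → S/I/S on L2; bus BusRd Flush; mem=20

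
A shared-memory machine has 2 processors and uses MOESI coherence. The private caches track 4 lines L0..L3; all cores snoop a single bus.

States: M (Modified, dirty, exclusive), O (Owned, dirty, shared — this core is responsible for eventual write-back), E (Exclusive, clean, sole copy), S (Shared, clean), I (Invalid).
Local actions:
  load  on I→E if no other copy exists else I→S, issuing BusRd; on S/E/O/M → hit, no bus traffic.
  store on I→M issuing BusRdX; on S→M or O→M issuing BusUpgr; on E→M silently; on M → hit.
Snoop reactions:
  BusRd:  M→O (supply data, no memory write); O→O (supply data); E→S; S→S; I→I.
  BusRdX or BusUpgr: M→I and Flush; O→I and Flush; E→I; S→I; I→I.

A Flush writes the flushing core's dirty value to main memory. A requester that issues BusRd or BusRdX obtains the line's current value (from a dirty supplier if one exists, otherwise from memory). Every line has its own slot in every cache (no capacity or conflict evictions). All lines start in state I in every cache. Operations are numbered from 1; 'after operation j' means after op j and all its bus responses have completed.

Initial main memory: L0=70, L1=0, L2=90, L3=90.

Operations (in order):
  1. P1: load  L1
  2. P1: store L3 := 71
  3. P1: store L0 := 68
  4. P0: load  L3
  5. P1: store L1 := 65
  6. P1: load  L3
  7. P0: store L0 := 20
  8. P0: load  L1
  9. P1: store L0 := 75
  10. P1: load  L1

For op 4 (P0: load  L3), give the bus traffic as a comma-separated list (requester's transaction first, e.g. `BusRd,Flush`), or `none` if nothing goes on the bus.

bus = BusRd

  op1 P1: load  L1 → I/E on L1; bus BusRd; mem=0
  op2 P1: store L3 := 71 → I/M on L3; bus BusRdX; mem=90
  op3 P1: store L0 := 68 → I/M on L0; bus BusRdX; mem=70
  op4 P0: load  L3 → S/O on L3; bus BusRd; mem=90
  op5 P1: store L1 := 65 → I/M on L1; bus (none); mem=0
  op6 P1: load  L3 → S/O on L3; bus (none); mem=90
  op7 P0: store L0 := 20 → M/I on L0; bus BusRdX Flush; mem=68
  op8 P0: load  L1 → S/O on L1; bus BusRd; mem=0
  op9 P1: store L0 := 75 → I/M on L0; bus BusRdX Flush; mem=20
  op10 P1: load  L1 → S/O on L1; bus (none); mem=0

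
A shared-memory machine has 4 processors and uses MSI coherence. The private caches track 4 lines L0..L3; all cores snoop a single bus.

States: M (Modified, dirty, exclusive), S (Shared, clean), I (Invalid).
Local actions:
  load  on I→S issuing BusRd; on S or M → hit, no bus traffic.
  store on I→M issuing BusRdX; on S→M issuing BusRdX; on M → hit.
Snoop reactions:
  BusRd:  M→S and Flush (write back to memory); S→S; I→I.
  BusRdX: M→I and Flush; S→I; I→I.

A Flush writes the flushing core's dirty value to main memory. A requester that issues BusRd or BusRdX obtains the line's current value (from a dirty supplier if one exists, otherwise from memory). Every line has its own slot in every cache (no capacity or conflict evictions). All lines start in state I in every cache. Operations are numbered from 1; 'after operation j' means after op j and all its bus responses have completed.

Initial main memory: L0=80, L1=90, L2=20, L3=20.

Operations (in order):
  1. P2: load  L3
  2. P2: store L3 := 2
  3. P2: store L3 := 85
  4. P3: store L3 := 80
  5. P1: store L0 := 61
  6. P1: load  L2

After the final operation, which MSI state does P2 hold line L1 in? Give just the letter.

step 1: P2: load  L3  ⟶  IISI  (L3)  txn=BusRd  M[L3]=20
step 2: P2: store L3 := 2  ⟶  IIMI  (L3)  txn=BusRdX  M[L3]=20
step 3: P2: store L3 := 85  ⟶  IIMI  (L3)  txn=∅  M[L3]=20
step 4: P3: store L3 := 80  ⟶  IIIM  (L3)  txn=BusRdX+Flush  M[L3]=85
step 5: P1: store L0 := 61  ⟶  IMII  (L0)  txn=BusRdX  M[L0]=80
step 6: P1: load  L2  ⟶  ISII  (L2)  txn=BusRd  M[L2]=20

state = I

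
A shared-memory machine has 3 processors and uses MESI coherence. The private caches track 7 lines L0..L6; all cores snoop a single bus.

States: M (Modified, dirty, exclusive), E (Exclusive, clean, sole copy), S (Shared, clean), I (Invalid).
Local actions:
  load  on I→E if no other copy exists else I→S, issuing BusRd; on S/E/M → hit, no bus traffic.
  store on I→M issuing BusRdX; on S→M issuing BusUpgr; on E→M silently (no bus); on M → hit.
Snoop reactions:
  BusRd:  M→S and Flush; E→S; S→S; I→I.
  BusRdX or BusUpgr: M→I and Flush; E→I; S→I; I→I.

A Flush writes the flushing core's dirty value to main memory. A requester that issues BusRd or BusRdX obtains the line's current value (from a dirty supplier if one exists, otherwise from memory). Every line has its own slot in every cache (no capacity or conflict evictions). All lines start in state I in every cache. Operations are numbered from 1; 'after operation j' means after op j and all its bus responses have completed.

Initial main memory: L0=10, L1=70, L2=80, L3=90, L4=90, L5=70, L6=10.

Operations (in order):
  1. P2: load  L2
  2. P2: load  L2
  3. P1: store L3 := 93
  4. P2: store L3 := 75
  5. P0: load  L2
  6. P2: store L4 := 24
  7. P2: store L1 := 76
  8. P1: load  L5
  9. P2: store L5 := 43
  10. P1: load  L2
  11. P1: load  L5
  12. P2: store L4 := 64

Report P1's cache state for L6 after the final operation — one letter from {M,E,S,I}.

[1] P2: load  L2 | P0:I, P1:I, P2:E(80) | bus: BusRd
[2] P2: load  L2 | P0:I, P1:I, P2:E(80) | bus: none
[3] P1: store L3 := 93 | P0:I, P1:M(93), P2:I | bus: BusRdX
[4] P2: store L3 := 75 | P0:I, P1:I, P2:M(75) | bus: BusRdX,Flush
[5] P0: load  L2 | P0:S(80), P1:I, P2:S(80) | bus: BusRd
[6] P2: store L4 := 24 | P0:I, P1:I, P2:M(24) | bus: BusRdX
[7] P2: store L1 := 76 | P0:I, P1:I, P2:M(76) | bus: BusRdX
[8] P1: load  L5 | P0:I, P1:E(70), P2:I | bus: BusRd
[9] P2: store L5 := 43 | P0:I, P1:I, P2:M(43) | bus: BusRdX
[10] P1: load  L2 | P0:S(80), P1:S(80), P2:S(80) | bus: BusRd
[11] P1: load  L5 | P0:I, P1:S(43), P2:S(43) | bus: BusRd,Flush
[12] P2: store L4 := 64 | P0:I, P1:I, P2:M(64) | bus: none

state = I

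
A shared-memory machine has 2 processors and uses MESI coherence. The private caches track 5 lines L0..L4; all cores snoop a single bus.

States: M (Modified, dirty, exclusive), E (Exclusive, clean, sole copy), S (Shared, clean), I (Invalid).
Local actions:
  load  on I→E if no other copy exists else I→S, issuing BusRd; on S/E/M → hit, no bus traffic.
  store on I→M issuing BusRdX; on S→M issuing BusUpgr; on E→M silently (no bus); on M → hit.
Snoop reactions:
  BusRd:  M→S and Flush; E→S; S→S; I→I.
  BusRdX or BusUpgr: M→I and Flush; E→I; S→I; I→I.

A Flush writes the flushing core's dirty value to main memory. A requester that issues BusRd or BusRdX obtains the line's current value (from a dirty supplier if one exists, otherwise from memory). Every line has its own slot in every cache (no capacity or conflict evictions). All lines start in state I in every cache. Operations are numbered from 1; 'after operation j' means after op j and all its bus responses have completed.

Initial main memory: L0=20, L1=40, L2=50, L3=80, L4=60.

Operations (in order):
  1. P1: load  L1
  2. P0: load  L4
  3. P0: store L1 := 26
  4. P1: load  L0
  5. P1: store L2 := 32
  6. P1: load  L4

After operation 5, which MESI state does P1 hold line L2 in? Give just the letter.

state = M

1. P1: load  L1  bus=[BusRd]  L1: P0=I P1=E  mem[L1]=40
2. P0: load  L4  bus=[BusRd]  L4: P0=E P1=I  mem[L4]=60
3. P0: store L1 := 26  bus=[BusRdX]  L1: P0=M P1=I  mem[L1]=40
4. P1: load  L0  bus=[BusRd]  L0: P0=I P1=E  mem[L0]=20
5. P1: store L2 := 32  bus=[BusRdX]  L2: P0=I P1=M  mem[L2]=50
6. P1: load  L4  bus=[BusRd]  L4: P0=S P1=S  mem[L4]=60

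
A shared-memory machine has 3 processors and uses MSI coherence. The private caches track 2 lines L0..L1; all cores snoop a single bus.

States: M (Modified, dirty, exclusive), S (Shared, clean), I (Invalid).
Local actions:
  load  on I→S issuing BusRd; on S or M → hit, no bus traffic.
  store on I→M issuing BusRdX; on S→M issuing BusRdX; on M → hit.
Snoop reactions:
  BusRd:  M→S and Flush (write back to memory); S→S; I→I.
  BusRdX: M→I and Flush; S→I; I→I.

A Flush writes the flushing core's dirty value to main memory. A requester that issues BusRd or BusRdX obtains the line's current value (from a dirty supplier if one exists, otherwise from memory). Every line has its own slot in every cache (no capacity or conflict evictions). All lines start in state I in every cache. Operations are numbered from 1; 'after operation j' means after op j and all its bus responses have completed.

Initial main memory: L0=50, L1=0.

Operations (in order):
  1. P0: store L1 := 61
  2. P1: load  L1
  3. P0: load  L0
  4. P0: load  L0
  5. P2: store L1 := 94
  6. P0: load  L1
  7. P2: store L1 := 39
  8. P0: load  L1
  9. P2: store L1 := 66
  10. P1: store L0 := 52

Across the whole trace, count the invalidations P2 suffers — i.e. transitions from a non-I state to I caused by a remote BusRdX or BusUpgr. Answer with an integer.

[1] P0: store L1 := 61 | P0:M(61), P1:I, P2:I | bus: BusRdX
[2] P1: load  L1 | P0:S(61), P1:S(61), P2:I | bus: BusRd,Flush
[3] P0: load  L0 | P0:S(50), P1:I, P2:I | bus: BusRd
[4] P0: load  L0 | P0:S(50), P1:I, P2:I | bus: none
[5] P2: store L1 := 94 | P0:I, P1:I, P2:M(94) | bus: BusRdX
[6] P0: load  L1 | P0:S(94), P1:I, P2:S(94) | bus: BusRd,Flush
[7] P2: store L1 := 39 | P0:I, P1:I, P2:M(39) | bus: BusRdX
[8] P0: load  L1 | P0:S(39), P1:I, P2:S(39) | bus: BusRd,Flush
[9] P2: store L1 := 66 | P0:I, P1:I, P2:M(66) | bus: BusRdX
[10] P1: store L0 := 52 | P0:I, P1:M(52), P2:I | bus: BusRdX

invalidations = 0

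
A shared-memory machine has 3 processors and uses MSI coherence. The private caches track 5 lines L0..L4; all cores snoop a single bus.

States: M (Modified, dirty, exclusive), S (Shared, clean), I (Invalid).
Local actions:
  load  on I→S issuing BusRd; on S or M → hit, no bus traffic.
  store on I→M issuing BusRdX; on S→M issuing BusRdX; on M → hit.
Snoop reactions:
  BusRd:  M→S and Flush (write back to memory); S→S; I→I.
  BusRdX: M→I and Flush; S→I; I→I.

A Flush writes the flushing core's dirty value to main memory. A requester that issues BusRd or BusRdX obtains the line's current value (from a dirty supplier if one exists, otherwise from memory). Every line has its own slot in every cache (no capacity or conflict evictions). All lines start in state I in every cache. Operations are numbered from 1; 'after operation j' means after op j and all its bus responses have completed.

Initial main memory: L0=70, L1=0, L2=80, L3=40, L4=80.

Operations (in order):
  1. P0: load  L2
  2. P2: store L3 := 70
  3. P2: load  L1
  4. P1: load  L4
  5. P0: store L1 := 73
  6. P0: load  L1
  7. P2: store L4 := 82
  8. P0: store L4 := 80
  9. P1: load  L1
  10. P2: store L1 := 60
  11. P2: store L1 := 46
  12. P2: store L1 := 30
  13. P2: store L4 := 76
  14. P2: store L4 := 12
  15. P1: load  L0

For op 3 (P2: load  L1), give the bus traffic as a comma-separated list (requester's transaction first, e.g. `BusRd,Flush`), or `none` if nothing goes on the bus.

step 1: P0: load  L2  ⟶  SII  (L2)  txn=BusRd  M[L2]=80
step 2: P2: store L3 := 70  ⟶  IIM  (L3)  txn=BusRdX  M[L3]=40
step 3: P2: load  L1  ⟶  IIS  (L1)  txn=BusRd  M[L1]=0
step 4: P1: load  L4  ⟶  ISI  (L4)  txn=BusRd  M[L4]=80
step 5: P0: store L1 := 73  ⟶  MII  (L1)  txn=BusRdX  M[L1]=0
step 6: P0: load  L1  ⟶  MII  (L1)  txn=∅  M[L1]=0
step 7: P2: store L4 := 82  ⟶  IIM  (L4)  txn=BusRdX  M[L4]=80
step 8: P0: store L4 := 80  ⟶  MII  (L4)  txn=BusRdX+Flush  M[L4]=82
step 9: P1: load  L1  ⟶  SSI  (L1)  txn=BusRd+Flush  M[L1]=73
step 10: P2: store L1 := 60  ⟶  IIM  (L1)  txn=BusRdX  M[L1]=73
step 11: P2: store L1 := 46  ⟶  IIM  (L1)  txn=∅  M[L1]=73
step 12: P2: store L1 := 30  ⟶  IIM  (L1)  txn=∅  M[L1]=73
step 13: P2: store L4 := 76  ⟶  IIM  (L4)  txn=BusRdX+Flush  M[L4]=80
step 14: P2: store L4 := 12  ⟶  IIM  (L4)  txn=∅  M[L4]=80
step 15: P1: load  L0  ⟶  ISI  (L0)  txn=BusRd  M[L0]=70

bus = BusRd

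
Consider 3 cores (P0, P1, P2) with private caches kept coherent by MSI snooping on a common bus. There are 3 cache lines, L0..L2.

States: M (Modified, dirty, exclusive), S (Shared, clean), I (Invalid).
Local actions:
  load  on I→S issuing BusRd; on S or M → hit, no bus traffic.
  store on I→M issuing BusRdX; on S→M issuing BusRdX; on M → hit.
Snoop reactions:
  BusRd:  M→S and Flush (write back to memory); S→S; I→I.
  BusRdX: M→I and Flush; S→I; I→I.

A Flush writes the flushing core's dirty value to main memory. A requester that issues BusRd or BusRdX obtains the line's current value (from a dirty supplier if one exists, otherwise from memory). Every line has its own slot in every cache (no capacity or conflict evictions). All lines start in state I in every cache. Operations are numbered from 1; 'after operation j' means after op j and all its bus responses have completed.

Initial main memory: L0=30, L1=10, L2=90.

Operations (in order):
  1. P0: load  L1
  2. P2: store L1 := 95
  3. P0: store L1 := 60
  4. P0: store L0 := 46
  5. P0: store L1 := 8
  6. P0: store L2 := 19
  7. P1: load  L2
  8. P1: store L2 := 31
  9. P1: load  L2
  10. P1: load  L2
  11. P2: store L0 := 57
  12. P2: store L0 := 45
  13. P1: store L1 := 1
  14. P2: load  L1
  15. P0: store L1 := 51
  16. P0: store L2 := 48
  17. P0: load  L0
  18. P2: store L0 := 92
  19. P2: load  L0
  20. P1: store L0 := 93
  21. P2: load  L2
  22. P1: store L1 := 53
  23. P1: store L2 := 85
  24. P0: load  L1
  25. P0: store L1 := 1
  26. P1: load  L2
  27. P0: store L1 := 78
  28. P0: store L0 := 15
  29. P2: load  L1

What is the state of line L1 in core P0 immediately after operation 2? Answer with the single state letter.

state = I

1. P0: load  L1  bus=[BusRd]  L1: P0=S P1=I P2=I  mem[L1]=10
2. P2: store L1 := 95  bus=[BusRdX]  L1: P0=I P1=I P2=M  mem[L1]=10
3. P0: store L1 := 60  bus=[BusRdX,Flush]  L1: P0=M P1=I P2=I  mem[L1]=95
4. P0: store L0 := 46  bus=[BusRdX]  L0: P0=M P1=I P2=I  mem[L0]=30
5. P0: store L1 := 8  bus=[-]  L1: P0=M P1=I P2=I  mem[L1]=95
6. P0: store L2 := 19  bus=[BusRdX]  L2: P0=M P1=I P2=I  mem[L2]=90
7. P1: load  L2  bus=[BusRd,Flush]  L2: P0=S P1=S P2=I  mem[L2]=19
8. P1: store L2 := 31  bus=[BusRdX]  L2: P0=I P1=M P2=I  mem[L2]=19
9. P1: load  L2  bus=[-]  L2: P0=I P1=M P2=I  mem[L2]=19
10. P1: load  L2  bus=[-]  L2: P0=I P1=M P2=I  mem[L2]=19
11. P2: store L0 := 57  bus=[BusRdX,Flush]  L0: P0=I P1=I P2=M  mem[L0]=46
12. P2: store L0 := 45  bus=[-]  L0: P0=I P1=I P2=M  mem[L0]=46
13. P1: store L1 := 1  bus=[BusRdX,Flush]  L1: P0=I P1=M P2=I  mem[L1]=8
14. P2: load  L1  bus=[BusRd,Flush]  L1: P0=I P1=S P2=S  mem[L1]=1
15. P0: store L1 := 51  bus=[BusRdX]  L1: P0=M P1=I P2=I  mem[L1]=1
16. P0: store L2 := 48  bus=[BusRdX,Flush]  L2: P0=M P1=I P2=I  mem[L2]=31
17. P0: load  L0  bus=[BusRd,Flush]  L0: P0=S P1=I P2=S  mem[L0]=45
18. P2: store L0 := 92  bus=[BusRdX]  L0: P0=I P1=I P2=M  mem[L0]=45
19. P2: load  L0  bus=[-]  L0: P0=I P1=I P2=M  mem[L0]=45
20. P1: store L0 := 93  bus=[BusRdX,Flush]  L0: P0=I P1=M P2=I  mem[L0]=92
21. P2: load  L2  bus=[BusRd,Flush]  L2: P0=S P1=I P2=S  mem[L2]=48
22. P1: store L1 := 53  bus=[BusRdX,Flush]  L1: P0=I P1=M P2=I  mem[L1]=51
23. P1: store L2 := 85  bus=[BusRdX]  L2: P0=I P1=M P2=I  mem[L2]=48
24. P0: load  L1  bus=[BusRd,Flush]  L1: P0=S P1=S P2=I  mem[L1]=53
25. P0: store L1 := 1  bus=[BusRdX]  L1: P0=M P1=I P2=I  mem[L1]=53
26. P1: load  L2  bus=[-]  L2: P0=I P1=M P2=I  mem[L2]=48
27. P0: store L1 := 78  bus=[-]  L1: P0=M P1=I P2=I  mem[L1]=53
28. P0: store L0 := 15  bus=[BusRdX,Flush]  L0: P0=M P1=I P2=I  mem[L0]=93
29. P2: load  L1  bus=[BusRd,Flush]  L1: P0=S P1=I P2=S  mem[L1]=78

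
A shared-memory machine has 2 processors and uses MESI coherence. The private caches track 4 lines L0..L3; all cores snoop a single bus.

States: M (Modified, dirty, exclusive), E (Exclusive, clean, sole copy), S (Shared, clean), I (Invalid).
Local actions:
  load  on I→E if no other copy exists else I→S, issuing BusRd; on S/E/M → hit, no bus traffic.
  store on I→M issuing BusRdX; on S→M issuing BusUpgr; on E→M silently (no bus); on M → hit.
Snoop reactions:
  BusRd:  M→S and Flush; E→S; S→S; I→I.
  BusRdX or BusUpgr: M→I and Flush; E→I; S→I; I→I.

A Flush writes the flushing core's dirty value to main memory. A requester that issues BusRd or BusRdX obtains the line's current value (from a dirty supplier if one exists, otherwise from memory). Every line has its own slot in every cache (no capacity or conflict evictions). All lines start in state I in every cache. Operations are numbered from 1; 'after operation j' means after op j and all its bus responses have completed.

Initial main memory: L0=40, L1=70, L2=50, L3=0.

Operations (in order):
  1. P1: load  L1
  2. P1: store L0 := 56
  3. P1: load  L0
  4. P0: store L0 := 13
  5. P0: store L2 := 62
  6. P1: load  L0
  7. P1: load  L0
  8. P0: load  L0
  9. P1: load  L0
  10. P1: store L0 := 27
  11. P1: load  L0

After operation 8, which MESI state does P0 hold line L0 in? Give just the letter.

step 1: P1: load  L1  ⟶  IE  (L1)  txn=BusRd  M[L1]=70
step 2: P1: store L0 := 56  ⟶  IM  (L0)  txn=BusRdX  M[L0]=40
step 3: P1: load  L0  ⟶  IM  (L0)  txn=∅  M[L0]=40
step 4: P0: store L0 := 13  ⟶  MI  (L0)  txn=BusRdX+Flush  M[L0]=56
step 5: P0: store L2 := 62  ⟶  MI  (L2)  txn=BusRdX  M[L2]=50
step 6: P1: load  L0  ⟶  SS  (L0)  txn=BusRd+Flush  M[L0]=13
step 7: P1: load  L0  ⟶  SS  (L0)  txn=∅  M[L0]=13
step 8: P0: load  L0  ⟶  SS  (L0)  txn=∅  M[L0]=13
step 9: P1: load  L0  ⟶  SS  (L0)  txn=∅  M[L0]=13
step 10: P1: store L0 := 27  ⟶  IM  (L0)  txn=BusUpgr  M[L0]=13
step 11: P1: load  L0  ⟶  IM  (L0)  txn=∅  M[L0]=13

state = S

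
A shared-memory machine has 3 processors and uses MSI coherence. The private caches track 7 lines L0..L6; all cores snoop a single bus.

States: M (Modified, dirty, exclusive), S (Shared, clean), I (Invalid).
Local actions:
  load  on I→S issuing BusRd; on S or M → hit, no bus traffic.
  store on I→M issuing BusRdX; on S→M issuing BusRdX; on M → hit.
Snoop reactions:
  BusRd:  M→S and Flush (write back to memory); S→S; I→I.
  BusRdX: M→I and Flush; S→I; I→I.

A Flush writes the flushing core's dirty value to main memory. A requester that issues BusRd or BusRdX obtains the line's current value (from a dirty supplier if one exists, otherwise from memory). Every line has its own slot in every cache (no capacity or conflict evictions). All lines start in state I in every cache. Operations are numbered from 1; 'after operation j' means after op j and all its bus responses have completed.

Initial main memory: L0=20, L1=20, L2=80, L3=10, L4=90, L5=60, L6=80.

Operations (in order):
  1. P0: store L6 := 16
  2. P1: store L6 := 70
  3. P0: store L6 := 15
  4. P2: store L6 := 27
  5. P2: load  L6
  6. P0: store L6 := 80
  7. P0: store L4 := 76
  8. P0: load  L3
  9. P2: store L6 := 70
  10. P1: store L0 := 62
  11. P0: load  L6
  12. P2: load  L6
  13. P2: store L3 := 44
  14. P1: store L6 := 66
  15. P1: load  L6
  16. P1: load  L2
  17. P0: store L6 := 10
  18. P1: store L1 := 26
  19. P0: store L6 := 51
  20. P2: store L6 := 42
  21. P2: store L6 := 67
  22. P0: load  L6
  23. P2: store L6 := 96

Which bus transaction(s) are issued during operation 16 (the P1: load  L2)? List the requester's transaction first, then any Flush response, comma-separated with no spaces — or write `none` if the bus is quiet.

bus = BusRd

step 1: P0: store L6 := 16  ⟶  MII  (L6)  txn=BusRdX  M[L6]=80
step 2: P1: store L6 := 70  ⟶  IMI  (L6)  txn=BusRdX+Flush  M[L6]=16
step 3: P0: store L6 := 15  ⟶  MII  (L6)  txn=BusRdX+Flush  M[L6]=70
step 4: P2: store L6 := 27  ⟶  IIM  (L6)  txn=BusRdX+Flush  M[L6]=15
step 5: P2: load  L6  ⟶  IIM  (L6)  txn=∅  M[L6]=15
step 6: P0: store L6 := 80  ⟶  MII  (L6)  txn=BusRdX+Flush  M[L6]=27
step 7: P0: store L4 := 76  ⟶  MII  (L4)  txn=BusRdX  M[L4]=90
step 8: P0: load  L3  ⟶  SII  (L3)  txn=BusRd  M[L3]=10
step 9: P2: store L6 := 70  ⟶  IIM  (L6)  txn=BusRdX+Flush  M[L6]=80
step 10: P1: store L0 := 62  ⟶  IMI  (L0)  txn=BusRdX  M[L0]=20
step 11: P0: load  L6  ⟶  SIS  (L6)  txn=BusRd+Flush  M[L6]=70
step 12: P2: load  L6  ⟶  SIS  (L6)  txn=∅  M[L6]=70
step 13: P2: store L3 := 44  ⟶  IIM  (L3)  txn=BusRdX  M[L3]=10
step 14: P1: store L6 := 66  ⟶  IMI  (L6)  txn=BusRdX  M[L6]=70
step 15: P1: load  L6  ⟶  IMI  (L6)  txn=∅  M[L6]=70
step 16: P1: load  L2  ⟶  ISI  (L2)  txn=BusRd  M[L2]=80
step 17: P0: store L6 := 10  ⟶  MII  (L6)  txn=BusRdX+Flush  M[L6]=66
step 18: P1: store L1 := 26  ⟶  IMI  (L1)  txn=BusRdX  M[L1]=20
step 19: P0: store L6 := 51  ⟶  MII  (L6)  txn=∅  M[L6]=66
step 20: P2: store L6 := 42  ⟶  IIM  (L6)  txn=BusRdX+Flush  M[L6]=51
step 21: P2: store L6 := 67  ⟶  IIM  (L6)  txn=∅  M[L6]=51
step 22: P0: load  L6  ⟶  SIS  (L6)  txn=BusRd+Flush  M[L6]=67
step 23: P2: store L6 := 96  ⟶  IIM  (L6)  txn=BusRdX  M[L6]=67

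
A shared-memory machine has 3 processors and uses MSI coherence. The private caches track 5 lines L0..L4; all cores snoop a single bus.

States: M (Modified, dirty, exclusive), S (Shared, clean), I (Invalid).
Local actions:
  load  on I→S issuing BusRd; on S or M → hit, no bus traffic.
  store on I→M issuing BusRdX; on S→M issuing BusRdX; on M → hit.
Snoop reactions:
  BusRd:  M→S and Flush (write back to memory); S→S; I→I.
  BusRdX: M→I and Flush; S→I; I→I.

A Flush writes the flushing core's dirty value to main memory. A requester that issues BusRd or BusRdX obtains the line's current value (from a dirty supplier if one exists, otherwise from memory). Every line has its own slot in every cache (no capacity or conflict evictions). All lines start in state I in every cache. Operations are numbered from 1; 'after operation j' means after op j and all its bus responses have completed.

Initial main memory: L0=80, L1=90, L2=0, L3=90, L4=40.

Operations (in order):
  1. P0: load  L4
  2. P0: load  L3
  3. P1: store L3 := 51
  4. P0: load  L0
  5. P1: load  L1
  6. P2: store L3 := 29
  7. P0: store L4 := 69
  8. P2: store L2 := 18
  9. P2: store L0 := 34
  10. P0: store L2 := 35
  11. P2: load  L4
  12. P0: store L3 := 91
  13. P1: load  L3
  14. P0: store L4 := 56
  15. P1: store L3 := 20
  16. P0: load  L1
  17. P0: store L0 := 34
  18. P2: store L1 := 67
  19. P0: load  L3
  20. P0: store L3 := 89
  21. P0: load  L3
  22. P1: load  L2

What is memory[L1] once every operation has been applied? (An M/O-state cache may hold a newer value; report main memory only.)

memory[L1] = 90

[1] P0: load  L4 | P0:S(40), P1:I, P2:I | bus: BusRd
[2] P0: load  L3 | P0:S(90), P1:I, P2:I | bus: BusRd
[3] P1: store L3 := 51 | P0:I, P1:M(51), P2:I | bus: BusRdX
[4] P0: load  L0 | P0:S(80), P1:I, P2:I | bus: BusRd
[5] P1: load  L1 | P0:I, P1:S(90), P2:I | bus: BusRd
[6] P2: store L3 := 29 | P0:I, P1:I, P2:M(29) | bus: BusRdX,Flush
[7] P0: store L4 := 69 | P0:M(69), P1:I, P2:I | bus: BusRdX
[8] P2: store L2 := 18 | P0:I, P1:I, P2:M(18) | bus: BusRdX
[9] P2: store L0 := 34 | P0:I, P1:I, P2:M(34) | bus: BusRdX
[10] P0: store L2 := 35 | P0:M(35), P1:I, P2:I | bus: BusRdX,Flush
[11] P2: load  L4 | P0:S(69), P1:I, P2:S(69) | bus: BusRd,Flush
[12] P0: store L3 := 91 | P0:M(91), P1:I, P2:I | bus: BusRdX,Flush
[13] P1: load  L3 | P0:S(91), P1:S(91), P2:I | bus: BusRd,Flush
[14] P0: store L4 := 56 | P0:M(56), P1:I, P2:I | bus: BusRdX
[15] P1: store L3 := 20 | P0:I, P1:M(20), P2:I | bus: BusRdX
[16] P0: load  L1 | P0:S(90), P1:S(90), P2:I | bus: BusRd
[17] P0: store L0 := 34 | P0:M(34), P1:I, P2:I | bus: BusRdX,Flush
[18] P2: store L1 := 67 | P0:I, P1:I, P2:M(67) | bus: BusRdX
[19] P0: load  L3 | P0:S(20), P1:S(20), P2:I | bus: BusRd,Flush
[20] P0: store L3 := 89 | P0:M(89), P1:I, P2:I | bus: BusRdX
[21] P0: load  L3 | P0:M(89), P1:I, P2:I | bus: none
[22] P1: load  L2 | P0:S(35), P1:S(35), P2:I | bus: BusRd,Flush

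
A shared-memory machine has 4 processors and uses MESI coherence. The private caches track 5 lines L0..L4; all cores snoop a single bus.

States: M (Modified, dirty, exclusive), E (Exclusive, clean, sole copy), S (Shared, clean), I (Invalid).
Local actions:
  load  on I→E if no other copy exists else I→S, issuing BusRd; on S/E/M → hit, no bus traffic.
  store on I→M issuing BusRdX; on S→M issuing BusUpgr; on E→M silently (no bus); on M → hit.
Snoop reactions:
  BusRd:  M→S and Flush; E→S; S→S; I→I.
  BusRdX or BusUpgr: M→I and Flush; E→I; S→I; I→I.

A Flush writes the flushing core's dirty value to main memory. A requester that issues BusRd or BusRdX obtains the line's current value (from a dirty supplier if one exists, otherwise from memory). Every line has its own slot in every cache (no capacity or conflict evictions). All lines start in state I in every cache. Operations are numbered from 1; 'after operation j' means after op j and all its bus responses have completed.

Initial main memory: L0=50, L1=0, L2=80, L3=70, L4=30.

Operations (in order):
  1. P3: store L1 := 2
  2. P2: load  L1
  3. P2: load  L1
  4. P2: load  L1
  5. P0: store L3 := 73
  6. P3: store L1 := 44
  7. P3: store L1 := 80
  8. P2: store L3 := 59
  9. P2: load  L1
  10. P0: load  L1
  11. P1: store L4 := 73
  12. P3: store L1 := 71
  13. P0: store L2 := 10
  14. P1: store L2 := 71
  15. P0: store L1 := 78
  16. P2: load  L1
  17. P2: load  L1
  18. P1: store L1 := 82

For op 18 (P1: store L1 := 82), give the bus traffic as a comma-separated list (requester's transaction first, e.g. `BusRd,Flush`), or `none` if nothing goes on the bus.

bus = BusRdX

step 1: P3: store L1 := 2  ⟶  IIIM  (L1)  txn=BusRdX  M[L1]=0
step 2: P2: load  L1  ⟶  IISS  (L1)  txn=BusRd+Flush  M[L1]=2
step 3: P2: load  L1  ⟶  IISS  (L1)  txn=∅  M[L1]=2
step 4: P2: load  L1  ⟶  IISS  (L1)  txn=∅  M[L1]=2
step 5: P0: store L3 := 73  ⟶  MIII  (L3)  txn=BusRdX  M[L3]=70
step 6: P3: store L1 := 44  ⟶  IIIM  (L1)  txn=BusUpgr  M[L1]=2
step 7: P3: store L1 := 80  ⟶  IIIM  (L1)  txn=∅  M[L1]=2
step 8: P2: store L3 := 59  ⟶  IIMI  (L3)  txn=BusRdX+Flush  M[L3]=73
step 9: P2: load  L1  ⟶  IISS  (L1)  txn=BusRd+Flush  M[L1]=80
step 10: P0: load  L1  ⟶  SISS  (L1)  txn=BusRd  M[L1]=80
step 11: P1: store L4 := 73  ⟶  IMII  (L4)  txn=BusRdX  M[L4]=30
step 12: P3: store L1 := 71  ⟶  IIIM  (L1)  txn=BusUpgr  M[L1]=80
step 13: P0: store L2 := 10  ⟶  MIII  (L2)  txn=BusRdX  M[L2]=80
step 14: P1: store L2 := 71  ⟶  IMII  (L2)  txn=BusRdX+Flush  M[L2]=10
step 15: P0: store L1 := 78  ⟶  MIII  (L1)  txn=BusRdX+Flush  M[L1]=71
step 16: P2: load  L1  ⟶  SISI  (L1)  txn=BusRd+Flush  M[L1]=78
step 17: P2: load  L1  ⟶  SISI  (L1)  txn=∅  M[L1]=78
step 18: P1: store L1 := 82  ⟶  IMII  (L1)  txn=BusRdX  M[L1]=78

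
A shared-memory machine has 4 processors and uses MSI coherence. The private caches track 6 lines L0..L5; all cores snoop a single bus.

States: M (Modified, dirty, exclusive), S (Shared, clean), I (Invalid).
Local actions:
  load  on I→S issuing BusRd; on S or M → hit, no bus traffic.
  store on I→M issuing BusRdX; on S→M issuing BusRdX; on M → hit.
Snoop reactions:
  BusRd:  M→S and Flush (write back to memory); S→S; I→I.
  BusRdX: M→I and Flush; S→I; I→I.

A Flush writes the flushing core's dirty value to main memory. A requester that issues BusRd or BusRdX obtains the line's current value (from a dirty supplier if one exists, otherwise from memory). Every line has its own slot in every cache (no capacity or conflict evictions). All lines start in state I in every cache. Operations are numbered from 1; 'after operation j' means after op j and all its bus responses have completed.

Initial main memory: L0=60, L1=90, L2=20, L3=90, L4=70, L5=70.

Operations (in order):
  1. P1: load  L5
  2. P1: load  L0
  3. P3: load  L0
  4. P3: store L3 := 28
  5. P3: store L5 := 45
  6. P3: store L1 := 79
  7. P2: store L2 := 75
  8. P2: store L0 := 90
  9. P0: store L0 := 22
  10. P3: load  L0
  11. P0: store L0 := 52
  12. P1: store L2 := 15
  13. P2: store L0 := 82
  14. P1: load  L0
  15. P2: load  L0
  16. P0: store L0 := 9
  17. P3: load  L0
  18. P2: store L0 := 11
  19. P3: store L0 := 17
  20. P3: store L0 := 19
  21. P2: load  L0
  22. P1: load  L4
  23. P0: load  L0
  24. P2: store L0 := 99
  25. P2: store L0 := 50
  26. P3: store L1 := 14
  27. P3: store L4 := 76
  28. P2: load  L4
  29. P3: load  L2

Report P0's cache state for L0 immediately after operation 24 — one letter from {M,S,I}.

step 1: P1: load  L5  ⟶  ISII  (L5)  txn=BusRd  M[L5]=70
step 2: P1: load  L0  ⟶  ISII  (L0)  txn=BusRd  M[L0]=60
step 3: P3: load  L0  ⟶  ISIS  (L0)  txn=BusRd  M[L0]=60
step 4: P3: store L3 := 28  ⟶  IIIM  (L3)  txn=BusRdX  M[L3]=90
step 5: P3: store L5 := 45  ⟶  IIIM  (L5)  txn=BusRdX  M[L5]=70
step 6: P3: store L1 := 79  ⟶  IIIM  (L1)  txn=BusRdX  M[L1]=90
step 7: P2: store L2 := 75  ⟶  IIMI  (L2)  txn=BusRdX  M[L2]=20
step 8: P2: store L0 := 90  ⟶  IIMI  (L0)  txn=BusRdX  M[L0]=60
step 9: P0: store L0 := 22  ⟶  MIII  (L0)  txn=BusRdX+Flush  M[L0]=90
step 10: P3: load  L0  ⟶  SIIS  (L0)  txn=BusRd+Flush  M[L0]=22
step 11: P0: store L0 := 52  ⟶  MIII  (L0)  txn=BusRdX  M[L0]=22
step 12: P1: store L2 := 15  ⟶  IMII  (L2)  txn=BusRdX+Flush  M[L2]=75
step 13: P2: store L0 := 82  ⟶  IIMI  (L0)  txn=BusRdX+Flush  M[L0]=52
step 14: P1: load  L0  ⟶  ISSI  (L0)  txn=BusRd+Flush  M[L0]=82
step 15: P2: load  L0  ⟶  ISSI  (L0)  txn=∅  M[L0]=82
step 16: P0: store L0 := 9  ⟶  MIII  (L0)  txn=BusRdX  M[L0]=82
step 17: P3: load  L0  ⟶  SIIS  (L0)  txn=BusRd+Flush  M[L0]=9
step 18: P2: store L0 := 11  ⟶  IIMI  (L0)  txn=BusRdX  M[L0]=9
step 19: P3: store L0 := 17  ⟶  IIIM  (L0)  txn=BusRdX+Flush  M[L0]=11
step 20: P3: store L0 := 19  ⟶  IIIM  (L0)  txn=∅  M[L0]=11
step 21: P2: load  L0  ⟶  IISS  (L0)  txn=BusRd+Flush  M[L0]=19
step 22: P1: load  L4  ⟶  ISII  (L4)  txn=BusRd  M[L4]=70
step 23: P0: load  L0  ⟶  SISS  (L0)  txn=BusRd  M[L0]=19
step 24: P2: store L0 := 99  ⟶  IIMI  (L0)  txn=BusRdX  M[L0]=19
step 25: P2: store L0 := 50  ⟶  IIMI  (L0)  txn=∅  M[L0]=19
step 26: P3: store L1 := 14  ⟶  IIIM  (L1)  txn=∅  M[L1]=90
step 27: P3: store L4 := 76  ⟶  IIIM  (L4)  txn=BusRdX  M[L4]=70
step 28: P2: load  L4  ⟶  IISS  (L4)  txn=BusRd+Flush  M[L4]=76
step 29: P3: load  L2  ⟶  ISIS  (L2)  txn=BusRd+Flush  M[L2]=15

state = I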